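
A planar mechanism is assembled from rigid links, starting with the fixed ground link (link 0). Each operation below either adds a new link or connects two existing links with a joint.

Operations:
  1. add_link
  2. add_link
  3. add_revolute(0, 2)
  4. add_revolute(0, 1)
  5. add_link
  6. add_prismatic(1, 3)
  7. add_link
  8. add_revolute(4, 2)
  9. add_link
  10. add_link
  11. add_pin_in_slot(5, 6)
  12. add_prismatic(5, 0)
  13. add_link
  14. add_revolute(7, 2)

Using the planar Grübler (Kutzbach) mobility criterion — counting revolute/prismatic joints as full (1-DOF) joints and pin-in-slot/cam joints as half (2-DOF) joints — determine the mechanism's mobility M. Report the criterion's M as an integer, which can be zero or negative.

(L,J1,J2)=(1,0,0); link0 fixed
link1: (2,0,0)
link2: (3,0,0)
R 0-2 [J1]: (3,1,0)
R 0-1 [J1]: (3,2,0)
link3: (4,2,0)
P 1-3 [J1]: (4,3,0)
link4: (5,3,0)
R 4-2 [J1]: (5,4,0)
link5: (6,4,0)
link6: (7,4,0)
PS 5-6 [J2]: (7,4,1)
P 5-0 [J1]: (7,5,1)
link7: (8,5,1)
R 7-2 [J1]: (8,6,1)
Grübler: 3·7 − 2·6 − 1 = 8

M = 8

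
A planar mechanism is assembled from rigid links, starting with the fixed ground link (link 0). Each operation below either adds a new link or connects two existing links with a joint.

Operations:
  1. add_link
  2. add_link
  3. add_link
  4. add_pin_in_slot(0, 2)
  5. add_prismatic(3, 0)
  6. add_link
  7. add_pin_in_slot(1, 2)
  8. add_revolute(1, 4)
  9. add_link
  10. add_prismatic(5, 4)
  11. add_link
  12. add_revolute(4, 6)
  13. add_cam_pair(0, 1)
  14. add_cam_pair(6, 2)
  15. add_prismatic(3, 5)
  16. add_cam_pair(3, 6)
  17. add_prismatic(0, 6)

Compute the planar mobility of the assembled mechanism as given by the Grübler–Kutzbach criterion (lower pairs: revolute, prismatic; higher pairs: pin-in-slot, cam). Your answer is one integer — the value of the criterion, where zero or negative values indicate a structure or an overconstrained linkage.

M = 1

[1;0;0] (link 0 is ground)
L+ [2;0;0]
L+ [3;0;0]
L+ [4;0;0]
PS(0,2)∈J2 [4;0;1]
P(3,0)∈J1 [4;1;1]
L+ [5;1;1]
PS(1,2)∈J2 [5;1;2]
R(1,4)∈J1 [5;2;2]
L+ [6;2;2]
P(5,4)∈J1 [6;3;2]
L+ [7;3;2]
R(4,6)∈J1 [7;4;2]
C(0,1)∈J2 [7;4;3]
C(6,2)∈J2 [7;4;4]
P(3,5)∈J1 [7;5;4]
C(3,6)∈J2 [7;5;5]
P(0,6)∈J1 [7;6;5]
mobility = 18 − 12 − 5 = 1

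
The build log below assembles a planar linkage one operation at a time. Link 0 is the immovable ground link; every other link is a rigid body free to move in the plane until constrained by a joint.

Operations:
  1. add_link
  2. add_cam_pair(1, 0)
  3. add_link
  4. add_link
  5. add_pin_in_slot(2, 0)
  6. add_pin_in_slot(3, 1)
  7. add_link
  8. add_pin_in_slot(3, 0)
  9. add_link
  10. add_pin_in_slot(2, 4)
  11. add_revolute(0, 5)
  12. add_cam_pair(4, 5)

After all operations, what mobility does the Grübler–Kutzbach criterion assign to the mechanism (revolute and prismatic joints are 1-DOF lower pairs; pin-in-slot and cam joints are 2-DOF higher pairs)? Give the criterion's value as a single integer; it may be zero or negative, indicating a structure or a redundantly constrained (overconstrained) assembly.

link 0 = ground. State L|J1|J2 = 1|0|0
+link1  2|0|0
C(1,0) f=2→J2  2|0|1
+link2  3|0|1
+link3  4|0|1
PS(2,0) f=2→J2  4|0|2
PS(3,1) f=2→J2  4|0|3
+link4  5|0|3
PS(3,0) f=2→J2  5|0|4
+link5  6|0|4
PS(2,4) f=2→J2  6|0|5
R(0,5) f=1→J1  6|1|5
C(4,5) f=2→J2  6|1|6
M = 3(6−1)−2·1−6 = 15−2−6 = 7

M = 7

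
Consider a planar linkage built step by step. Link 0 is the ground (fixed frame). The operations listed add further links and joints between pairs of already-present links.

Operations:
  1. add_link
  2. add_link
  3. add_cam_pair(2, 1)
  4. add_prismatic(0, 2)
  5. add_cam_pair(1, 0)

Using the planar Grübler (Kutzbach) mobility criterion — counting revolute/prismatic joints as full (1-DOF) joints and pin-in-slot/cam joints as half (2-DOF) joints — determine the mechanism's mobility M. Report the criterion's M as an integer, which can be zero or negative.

M = 2

(L,J1,J2)=(1,0,0); link0 fixed
link1: (2,0,0)
link2: (3,0,0)
C 2-1 [J2]: (3,0,1)
P 0-2 [J1]: (3,1,1)
C 1-0 [J2]: (3,1,2)
Grübler: 3·2 − 2·1 − 2 = 2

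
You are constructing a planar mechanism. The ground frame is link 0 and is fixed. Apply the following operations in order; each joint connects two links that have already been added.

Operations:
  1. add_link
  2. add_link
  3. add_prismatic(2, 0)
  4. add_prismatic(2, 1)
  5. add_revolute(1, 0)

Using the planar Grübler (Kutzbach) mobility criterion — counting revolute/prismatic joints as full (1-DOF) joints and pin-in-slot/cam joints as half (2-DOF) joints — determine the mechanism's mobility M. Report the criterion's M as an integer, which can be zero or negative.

[1;0;0] (link 0 is ground)
L+ [2;0;0]
L+ [3;0;0]
P(2,0)∈J1 [3;1;0]
P(2,1)∈J1 [3;2;0]
R(1,0)∈J1 [3;3;0]
mobility = 6 − 6 − 0 = 0

M = 0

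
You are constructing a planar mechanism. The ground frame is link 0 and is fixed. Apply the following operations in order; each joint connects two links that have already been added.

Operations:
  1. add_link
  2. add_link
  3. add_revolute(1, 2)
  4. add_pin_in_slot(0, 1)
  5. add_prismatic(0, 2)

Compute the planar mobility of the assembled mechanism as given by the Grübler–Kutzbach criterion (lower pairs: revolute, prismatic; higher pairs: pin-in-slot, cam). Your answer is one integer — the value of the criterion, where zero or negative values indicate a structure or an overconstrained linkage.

ground; <1,0,0>
#1 <2,0,0>
#2 <3,0,0>
R:1↔2 J1 <3,1,0>
PS:0↔1 J2 <3,1,1>
P:0↔2 J1 <3,2,1>
3×2 − 2×2 − 1×1 = 1

M = 1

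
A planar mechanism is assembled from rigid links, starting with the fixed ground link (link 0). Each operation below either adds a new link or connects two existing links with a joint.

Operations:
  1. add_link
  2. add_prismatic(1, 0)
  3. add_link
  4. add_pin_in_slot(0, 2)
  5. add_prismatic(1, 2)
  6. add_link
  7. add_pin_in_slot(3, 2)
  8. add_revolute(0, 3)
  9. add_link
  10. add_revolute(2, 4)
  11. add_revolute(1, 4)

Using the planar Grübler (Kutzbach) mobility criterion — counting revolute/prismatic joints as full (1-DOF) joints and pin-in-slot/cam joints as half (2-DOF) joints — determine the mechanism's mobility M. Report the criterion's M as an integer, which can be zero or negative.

(L,J1,J2)=(1,0,0); link0 fixed
link1: (2,0,0)
P 1-0 [J1]: (2,1,0)
link2: (3,1,0)
PS 0-2 [J2]: (3,1,1)
P 1-2 [J1]: (3,2,1)
link3: (4,2,1)
PS 3-2 [J2]: (4,2,2)
R 0-3 [J1]: (4,3,2)
link4: (5,3,2)
R 2-4 [J1]: (5,4,2)
R 1-4 [J1]: (5,5,2)
Grübler: 3·4 − 2·5 − 2 = 0

M = 0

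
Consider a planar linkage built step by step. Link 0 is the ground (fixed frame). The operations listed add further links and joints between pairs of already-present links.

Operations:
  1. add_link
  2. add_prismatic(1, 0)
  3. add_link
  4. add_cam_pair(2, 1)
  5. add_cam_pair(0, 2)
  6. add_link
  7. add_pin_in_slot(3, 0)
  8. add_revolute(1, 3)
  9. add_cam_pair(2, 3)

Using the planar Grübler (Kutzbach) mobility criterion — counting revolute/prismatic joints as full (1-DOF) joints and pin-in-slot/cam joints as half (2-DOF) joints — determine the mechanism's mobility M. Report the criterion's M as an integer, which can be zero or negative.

ground; <1,0,0>
#1 <2,0,0>
P:1↔0 J1 <2,1,0>
#2 <3,1,0>
C:2↔1 J2 <3,1,1>
C:0↔2 J2 <3,1,2>
#3 <4,1,2>
PS:3↔0 J2 <4,1,3>
R:1↔3 J1 <4,2,3>
C:2↔3 J2 <4,2,4>
3×3 − 2×2 − 1×4 = 1

M = 1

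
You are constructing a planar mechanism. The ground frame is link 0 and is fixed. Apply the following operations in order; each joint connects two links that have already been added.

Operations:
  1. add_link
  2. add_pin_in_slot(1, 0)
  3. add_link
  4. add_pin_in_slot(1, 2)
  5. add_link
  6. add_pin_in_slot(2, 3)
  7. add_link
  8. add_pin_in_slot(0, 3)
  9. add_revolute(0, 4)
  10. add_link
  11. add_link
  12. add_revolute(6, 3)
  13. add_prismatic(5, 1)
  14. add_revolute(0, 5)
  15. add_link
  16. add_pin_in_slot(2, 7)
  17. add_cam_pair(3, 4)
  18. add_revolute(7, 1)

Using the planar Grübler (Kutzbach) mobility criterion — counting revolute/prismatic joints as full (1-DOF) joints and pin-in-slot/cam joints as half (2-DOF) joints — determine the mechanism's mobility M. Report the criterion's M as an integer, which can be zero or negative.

M = 5

[1;0;0] (link 0 is ground)
L+ [2;0;0]
PS(1,0)∈J2 [2;0;1]
L+ [3;0;1]
PS(1,2)∈J2 [3;0;2]
L+ [4;0;2]
PS(2,3)∈J2 [4;0;3]
L+ [5;0;3]
PS(0,3)∈J2 [5;0;4]
R(0,4)∈J1 [5;1;4]
L+ [6;1;4]
L+ [7;1;4]
R(6,3)∈J1 [7;2;4]
P(5,1)∈J1 [7;3;4]
R(0,5)∈J1 [7;4;4]
L+ [8;4;4]
PS(2,7)∈J2 [8;4;5]
C(3,4)∈J2 [8;4;6]
R(7,1)∈J1 [8;5;6]
mobility = 21 − 10 − 6 = 5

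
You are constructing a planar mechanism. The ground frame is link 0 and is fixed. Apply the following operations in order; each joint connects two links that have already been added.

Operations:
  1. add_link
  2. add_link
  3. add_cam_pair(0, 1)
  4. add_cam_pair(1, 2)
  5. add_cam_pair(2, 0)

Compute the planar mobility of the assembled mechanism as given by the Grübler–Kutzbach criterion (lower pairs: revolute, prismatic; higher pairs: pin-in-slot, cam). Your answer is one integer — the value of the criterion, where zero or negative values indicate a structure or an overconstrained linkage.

M = 3

L=1 J1=0 J2=0
add link → L=2 J1=0 J2=0
add link → L=3 J1=0 J2=0
C@0,1 dof=2 J2 → L=3 J1=0 J2=1
C@1,2 dof=2 J2 → L=3 J1=0 J2=2
C@2,0 dof=2 J2 → L=3 J1=0 J2=3
M=3(L−1)−2J1−J2=3·2−2·0−3=3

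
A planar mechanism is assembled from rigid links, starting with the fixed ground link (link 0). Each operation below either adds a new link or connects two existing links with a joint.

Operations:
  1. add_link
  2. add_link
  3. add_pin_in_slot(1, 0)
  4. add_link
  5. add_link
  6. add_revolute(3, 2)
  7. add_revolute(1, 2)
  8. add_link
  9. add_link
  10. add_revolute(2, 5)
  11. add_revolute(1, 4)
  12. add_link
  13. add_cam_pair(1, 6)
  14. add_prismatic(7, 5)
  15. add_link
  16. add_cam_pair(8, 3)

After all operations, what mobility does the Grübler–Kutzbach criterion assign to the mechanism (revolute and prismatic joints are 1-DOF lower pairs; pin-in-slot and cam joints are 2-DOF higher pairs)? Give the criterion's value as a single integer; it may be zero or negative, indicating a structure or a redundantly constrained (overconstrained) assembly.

M = 11

(L,J1,J2)=(1,0,0); link0 fixed
link1: (2,0,0)
link2: (3,0,0)
PS 1-0 [J2]: (3,0,1)
link3: (4,0,1)
link4: (5,0,1)
R 3-2 [J1]: (5,1,1)
R 1-2 [J1]: (5,2,1)
link5: (6,2,1)
link6: (7,2,1)
R 2-5 [J1]: (7,3,1)
R 1-4 [J1]: (7,4,1)
link7: (8,4,1)
C 1-6 [J2]: (8,4,2)
P 7-5 [J1]: (8,5,2)
link8: (9,5,2)
C 8-3 [J2]: (9,5,3)
Grübler: 3·8 − 2·5 − 3 = 11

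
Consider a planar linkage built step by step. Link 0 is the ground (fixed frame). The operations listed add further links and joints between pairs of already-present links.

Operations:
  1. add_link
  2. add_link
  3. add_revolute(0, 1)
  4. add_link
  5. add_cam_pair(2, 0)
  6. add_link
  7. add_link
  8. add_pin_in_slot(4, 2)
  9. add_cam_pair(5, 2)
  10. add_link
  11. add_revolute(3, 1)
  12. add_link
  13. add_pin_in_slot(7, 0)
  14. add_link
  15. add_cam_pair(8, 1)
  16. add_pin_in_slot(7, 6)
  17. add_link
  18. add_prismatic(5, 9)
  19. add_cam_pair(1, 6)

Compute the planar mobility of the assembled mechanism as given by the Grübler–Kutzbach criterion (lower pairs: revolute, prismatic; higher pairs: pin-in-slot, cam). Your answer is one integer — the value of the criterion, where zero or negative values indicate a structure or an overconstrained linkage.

(L,J1,J2)=(1,0,0); link0 fixed
link1: (2,0,0)
link2: (3,0,0)
R 0-1 [J1]: (3,1,0)
link3: (4,1,0)
C 2-0 [J2]: (4,1,1)
link4: (5,1,1)
link5: (6,1,1)
PS 4-2 [J2]: (6,1,2)
C 5-2 [J2]: (6,1,3)
link6: (7,1,3)
R 3-1 [J1]: (7,2,3)
link7: (8,2,3)
PS 7-0 [J2]: (8,2,4)
link8: (9,2,4)
C 8-1 [J2]: (9,2,5)
PS 7-6 [J2]: (9,2,6)
link9: (10,2,6)
P 5-9 [J1]: (10,3,6)
C 1-6 [J2]: (10,3,7)
Grübler: 3·9 − 2·3 − 7 = 14

M = 14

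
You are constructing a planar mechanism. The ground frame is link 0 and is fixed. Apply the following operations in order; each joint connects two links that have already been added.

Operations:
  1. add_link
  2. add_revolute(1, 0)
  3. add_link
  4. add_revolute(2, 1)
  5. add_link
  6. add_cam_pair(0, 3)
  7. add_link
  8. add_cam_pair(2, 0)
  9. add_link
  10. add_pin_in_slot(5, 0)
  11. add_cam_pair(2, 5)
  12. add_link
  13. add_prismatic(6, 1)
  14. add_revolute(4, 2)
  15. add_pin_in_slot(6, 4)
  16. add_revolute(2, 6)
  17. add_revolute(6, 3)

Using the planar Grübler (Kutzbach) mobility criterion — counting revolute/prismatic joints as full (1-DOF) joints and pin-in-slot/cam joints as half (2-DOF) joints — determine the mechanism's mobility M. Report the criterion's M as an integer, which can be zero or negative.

link 0 = ground. State L|J1|J2 = 1|0|0
+link1  2|0|0
R(1,0) f=1→J1  2|1|0
+link2  3|1|0
R(2,1) f=1→J1  3|2|0
+link3  4|2|0
C(0,3) f=2→J2  4|2|1
+link4  5|2|1
C(2,0) f=2→J2  5|2|2
+link5  6|2|2
PS(5,0) f=2→J2  6|2|3
C(2,5) f=2→J2  6|2|4
+link6  7|2|4
P(6,1) f=1→J1  7|3|4
R(4,2) f=1→J1  7|4|4
PS(6,4) f=2→J2  7|4|5
R(2,6) f=1→J1  7|5|5
R(6,3) f=1→J1  7|6|5
M = 3(7−1)−2·6−5 = 18−12−5 = 1

M = 1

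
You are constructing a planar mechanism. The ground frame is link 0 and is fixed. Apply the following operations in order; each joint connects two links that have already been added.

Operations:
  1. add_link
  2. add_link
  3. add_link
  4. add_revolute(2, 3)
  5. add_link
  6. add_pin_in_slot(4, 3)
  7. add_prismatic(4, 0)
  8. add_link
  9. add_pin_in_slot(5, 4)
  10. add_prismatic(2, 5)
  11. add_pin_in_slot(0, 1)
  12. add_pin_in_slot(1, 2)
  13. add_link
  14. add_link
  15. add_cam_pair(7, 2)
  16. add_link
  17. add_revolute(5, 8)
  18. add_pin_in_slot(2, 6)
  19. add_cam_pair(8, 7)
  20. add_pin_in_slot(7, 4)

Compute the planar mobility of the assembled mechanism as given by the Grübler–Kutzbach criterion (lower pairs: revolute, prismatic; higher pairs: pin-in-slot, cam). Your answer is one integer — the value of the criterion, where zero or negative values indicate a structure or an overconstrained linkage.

L=1 J1=0 J2=0
add link → L=2 J1=0 J2=0
add link → L=3 J1=0 J2=0
add link → L=4 J1=0 J2=0
R@2,3 dof=1 J1 → L=4 J1=1 J2=0
add link → L=5 J1=1 J2=0
PS@4,3 dof=2 J2 → L=5 J1=1 J2=1
P@4,0 dof=1 J1 → L=5 J1=2 J2=1
add link → L=6 J1=2 J2=1
PS@5,4 dof=2 J2 → L=6 J1=2 J2=2
P@2,5 dof=1 J1 → L=6 J1=3 J2=2
PS@0,1 dof=2 J2 → L=6 J1=3 J2=3
PS@1,2 dof=2 J2 → L=6 J1=3 J2=4
add link → L=7 J1=3 J2=4
add link → L=8 J1=3 J2=4
C@7,2 dof=2 J2 → L=8 J1=3 J2=5
add link → L=9 J1=3 J2=5
R@5,8 dof=1 J1 → L=9 J1=4 J2=5
PS@2,6 dof=2 J2 → L=9 J1=4 J2=6
C@8,7 dof=2 J2 → L=9 J1=4 J2=7
PS@7,4 dof=2 J2 → L=9 J1=4 J2=8
M=3(L−1)−2J1−J2=3·8−2·4−8=8

M = 8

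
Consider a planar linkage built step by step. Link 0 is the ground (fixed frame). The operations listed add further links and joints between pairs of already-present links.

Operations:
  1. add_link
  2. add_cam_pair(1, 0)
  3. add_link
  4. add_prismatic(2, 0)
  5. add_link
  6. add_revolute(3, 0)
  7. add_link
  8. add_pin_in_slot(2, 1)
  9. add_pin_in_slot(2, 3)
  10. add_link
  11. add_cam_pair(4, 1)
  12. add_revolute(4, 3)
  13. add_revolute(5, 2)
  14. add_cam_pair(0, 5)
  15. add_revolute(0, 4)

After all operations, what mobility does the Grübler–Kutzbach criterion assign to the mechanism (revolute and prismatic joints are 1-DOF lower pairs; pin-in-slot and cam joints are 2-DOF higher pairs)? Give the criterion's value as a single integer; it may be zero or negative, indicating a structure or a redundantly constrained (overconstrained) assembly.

M = 0

[1;0;0] (link 0 is ground)
L+ [2;0;0]
C(1,0)∈J2 [2;0;1]
L+ [3;0;1]
P(2,0)∈J1 [3;1;1]
L+ [4;1;1]
R(3,0)∈J1 [4;2;1]
L+ [5;2;1]
PS(2,1)∈J2 [5;2;2]
PS(2,3)∈J2 [5;2;3]
L+ [6;2;3]
C(4,1)∈J2 [6;2;4]
R(4,3)∈J1 [6;3;4]
R(5,2)∈J1 [6;4;4]
C(0,5)∈J2 [6;4;5]
R(0,4)∈J1 [6;5;5]
mobility = 15 − 10 − 5 = 0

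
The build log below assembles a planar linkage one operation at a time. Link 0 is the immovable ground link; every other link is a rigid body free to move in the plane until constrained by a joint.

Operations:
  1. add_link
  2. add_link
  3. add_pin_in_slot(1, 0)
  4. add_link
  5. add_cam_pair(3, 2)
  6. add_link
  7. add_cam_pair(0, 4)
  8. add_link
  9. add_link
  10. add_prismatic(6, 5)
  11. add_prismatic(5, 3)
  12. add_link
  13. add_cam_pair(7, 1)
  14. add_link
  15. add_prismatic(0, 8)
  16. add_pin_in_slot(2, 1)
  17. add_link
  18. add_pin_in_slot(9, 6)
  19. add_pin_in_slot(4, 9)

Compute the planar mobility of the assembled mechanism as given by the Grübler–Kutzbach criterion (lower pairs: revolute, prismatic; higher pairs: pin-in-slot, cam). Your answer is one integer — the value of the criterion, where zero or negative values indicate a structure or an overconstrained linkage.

(L,J1,J2)=(1,0,0); link0 fixed
link1: (2,0,0)
link2: (3,0,0)
PS 1-0 [J2]: (3,0,1)
link3: (4,0,1)
C 3-2 [J2]: (4,0,2)
link4: (5,0,2)
C 0-4 [J2]: (5,0,3)
link5: (6,0,3)
link6: (7,0,3)
P 6-5 [J1]: (7,1,3)
P 5-3 [J1]: (7,2,3)
link7: (8,2,3)
C 7-1 [J2]: (8,2,4)
link8: (9,2,4)
P 0-8 [J1]: (9,3,4)
PS 2-1 [J2]: (9,3,5)
link9: (10,3,5)
PS 9-6 [J2]: (10,3,6)
PS 4-9 [J2]: (10,3,7)
Grübler: 3·9 − 2·3 − 7 = 14

M = 14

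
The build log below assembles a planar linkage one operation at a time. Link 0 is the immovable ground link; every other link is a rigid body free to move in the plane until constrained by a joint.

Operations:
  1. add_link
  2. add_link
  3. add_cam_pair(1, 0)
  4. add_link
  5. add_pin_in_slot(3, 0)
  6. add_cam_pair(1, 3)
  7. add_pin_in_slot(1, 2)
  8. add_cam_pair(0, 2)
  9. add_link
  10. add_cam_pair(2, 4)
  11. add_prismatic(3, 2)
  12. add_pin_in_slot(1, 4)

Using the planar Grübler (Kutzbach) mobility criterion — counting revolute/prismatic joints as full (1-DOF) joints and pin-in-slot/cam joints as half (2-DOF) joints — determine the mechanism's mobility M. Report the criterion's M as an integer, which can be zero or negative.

M = 3

(L,J1,J2)=(1,0,0); link0 fixed
link1: (2,0,0)
link2: (3,0,0)
C 1-0 [J2]: (3,0,1)
link3: (4,0,1)
PS 3-0 [J2]: (4,0,2)
C 1-3 [J2]: (4,0,3)
PS 1-2 [J2]: (4,0,4)
C 0-2 [J2]: (4,0,5)
link4: (5,0,5)
C 2-4 [J2]: (5,0,6)
P 3-2 [J1]: (5,1,6)
PS 1-4 [J2]: (5,1,7)
Grübler: 3·4 − 2·1 − 7 = 3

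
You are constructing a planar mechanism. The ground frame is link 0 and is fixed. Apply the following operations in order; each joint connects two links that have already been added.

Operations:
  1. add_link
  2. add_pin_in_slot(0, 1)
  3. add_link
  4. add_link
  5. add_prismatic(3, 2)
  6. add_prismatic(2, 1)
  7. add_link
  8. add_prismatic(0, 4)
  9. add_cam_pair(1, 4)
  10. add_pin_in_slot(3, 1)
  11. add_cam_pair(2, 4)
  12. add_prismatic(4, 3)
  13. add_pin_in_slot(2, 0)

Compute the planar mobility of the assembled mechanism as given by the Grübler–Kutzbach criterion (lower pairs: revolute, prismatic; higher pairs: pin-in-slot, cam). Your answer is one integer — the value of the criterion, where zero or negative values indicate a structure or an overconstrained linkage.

M = -1

link 0 = ground. State L|J1|J2 = 1|0|0
+link1  2|0|0
PS(0,1) f=2→J2  2|0|1
+link2  3|0|1
+link3  4|0|1
P(3,2) f=1→J1  4|1|1
P(2,1) f=1→J1  4|2|1
+link4  5|2|1
P(0,4) f=1→J1  5|3|1
C(1,4) f=2→J2  5|3|2
PS(3,1) f=2→J2  5|3|3
C(2,4) f=2→J2  5|3|4
P(4,3) f=1→J1  5|4|4
PS(2,0) f=2→J2  5|4|5
M = 3(5−1)−2·4−5 = 12−8−5 = -1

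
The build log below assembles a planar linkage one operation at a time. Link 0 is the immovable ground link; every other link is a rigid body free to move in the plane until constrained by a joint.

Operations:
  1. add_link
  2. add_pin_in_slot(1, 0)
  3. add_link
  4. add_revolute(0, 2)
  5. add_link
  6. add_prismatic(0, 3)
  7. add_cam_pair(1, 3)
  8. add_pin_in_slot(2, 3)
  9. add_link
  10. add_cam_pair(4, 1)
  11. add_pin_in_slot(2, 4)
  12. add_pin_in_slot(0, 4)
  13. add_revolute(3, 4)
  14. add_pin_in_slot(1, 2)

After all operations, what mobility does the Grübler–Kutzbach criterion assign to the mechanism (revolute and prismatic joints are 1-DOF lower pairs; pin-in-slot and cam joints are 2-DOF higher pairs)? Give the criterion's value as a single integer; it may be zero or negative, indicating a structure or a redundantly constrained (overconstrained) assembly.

L=1 J1=0 J2=0
add link → L=2 J1=0 J2=0
PS@1,0 dof=2 J2 → L=2 J1=0 J2=1
add link → L=3 J1=0 J2=1
R@0,2 dof=1 J1 → L=3 J1=1 J2=1
add link → L=4 J1=1 J2=1
P@0,3 dof=1 J1 → L=4 J1=2 J2=1
C@1,3 dof=2 J2 → L=4 J1=2 J2=2
PS@2,3 dof=2 J2 → L=4 J1=2 J2=3
add link → L=5 J1=2 J2=3
C@4,1 dof=2 J2 → L=5 J1=2 J2=4
PS@2,4 dof=2 J2 → L=5 J1=2 J2=5
PS@0,4 dof=2 J2 → L=5 J1=2 J2=6
R@3,4 dof=1 J1 → L=5 J1=3 J2=6
PS@1,2 dof=2 J2 → L=5 J1=3 J2=7
M=3(L−1)−2J1−J2=3·4−2·3−7=-1

M = -1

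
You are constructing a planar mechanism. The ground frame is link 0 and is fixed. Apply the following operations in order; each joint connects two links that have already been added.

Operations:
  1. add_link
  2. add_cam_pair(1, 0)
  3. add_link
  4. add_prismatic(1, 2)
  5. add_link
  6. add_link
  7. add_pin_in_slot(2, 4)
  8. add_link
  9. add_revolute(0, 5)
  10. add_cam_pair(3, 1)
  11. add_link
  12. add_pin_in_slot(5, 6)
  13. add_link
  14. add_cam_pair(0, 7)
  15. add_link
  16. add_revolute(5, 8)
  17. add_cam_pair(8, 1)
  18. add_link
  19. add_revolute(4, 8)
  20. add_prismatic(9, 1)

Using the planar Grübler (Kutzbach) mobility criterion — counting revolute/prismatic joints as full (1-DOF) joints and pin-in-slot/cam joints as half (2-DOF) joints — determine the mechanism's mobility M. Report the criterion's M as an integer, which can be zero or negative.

link 0 = ground. State L|J1|J2 = 1|0|0
+link1  2|0|0
C(1,0) f=2→J2  2|0|1
+link2  3|0|1
P(1,2) f=1→J1  3|1|1
+link3  4|1|1
+link4  5|1|1
PS(2,4) f=2→J2  5|1|2
+link5  6|1|2
R(0,5) f=1→J1  6|2|2
C(3,1) f=2→J2  6|2|3
+link6  7|2|3
PS(5,6) f=2→J2  7|2|4
+link7  8|2|4
C(0,7) f=2→J2  8|2|5
+link8  9|2|5
R(5,8) f=1→J1  9|3|5
C(8,1) f=2→J2  9|3|6
+link9  10|3|6
R(4,8) f=1→J1  10|4|6
P(9,1) f=1→J1  10|5|6
M = 3(10−1)−2·5−6 = 27−10−6 = 11

M = 11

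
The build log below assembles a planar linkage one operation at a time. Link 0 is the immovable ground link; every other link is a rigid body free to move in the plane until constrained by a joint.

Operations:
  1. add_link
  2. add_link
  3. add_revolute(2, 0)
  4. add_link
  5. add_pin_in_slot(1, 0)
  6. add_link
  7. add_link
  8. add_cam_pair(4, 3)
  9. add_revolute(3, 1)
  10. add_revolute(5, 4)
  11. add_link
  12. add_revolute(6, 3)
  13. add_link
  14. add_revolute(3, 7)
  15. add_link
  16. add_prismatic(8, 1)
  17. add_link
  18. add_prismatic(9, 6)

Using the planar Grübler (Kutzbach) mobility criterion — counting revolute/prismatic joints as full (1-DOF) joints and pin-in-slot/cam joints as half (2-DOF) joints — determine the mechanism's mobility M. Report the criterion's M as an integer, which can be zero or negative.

M = 11

(L,J1,J2)=(1,0,0); link0 fixed
link1: (2,0,0)
link2: (3,0,0)
R 2-0 [J1]: (3,1,0)
link3: (4,1,0)
PS 1-0 [J2]: (4,1,1)
link4: (5,1,1)
link5: (6,1,1)
C 4-3 [J2]: (6,1,2)
R 3-1 [J1]: (6,2,2)
R 5-4 [J1]: (6,3,2)
link6: (7,3,2)
R 6-3 [J1]: (7,4,2)
link7: (8,4,2)
R 3-7 [J1]: (8,5,2)
link8: (9,5,2)
P 8-1 [J1]: (9,6,2)
link9: (10,6,2)
P 9-6 [J1]: (10,7,2)
Grübler: 3·9 − 2·7 − 2 = 11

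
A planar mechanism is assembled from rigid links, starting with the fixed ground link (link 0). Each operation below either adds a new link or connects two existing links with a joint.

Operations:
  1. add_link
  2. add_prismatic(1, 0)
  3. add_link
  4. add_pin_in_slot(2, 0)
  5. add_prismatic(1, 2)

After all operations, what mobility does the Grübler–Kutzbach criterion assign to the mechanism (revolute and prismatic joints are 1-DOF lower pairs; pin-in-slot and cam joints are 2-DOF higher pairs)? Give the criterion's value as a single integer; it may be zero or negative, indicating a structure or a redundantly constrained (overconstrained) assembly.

ground; <1,0,0>
#1 <2,0,0>
P:1↔0 J1 <2,1,0>
#2 <3,1,0>
PS:2↔0 J2 <3,1,1>
P:1↔2 J1 <3,2,1>
3×2 − 2×2 − 1×1 = 1

M = 1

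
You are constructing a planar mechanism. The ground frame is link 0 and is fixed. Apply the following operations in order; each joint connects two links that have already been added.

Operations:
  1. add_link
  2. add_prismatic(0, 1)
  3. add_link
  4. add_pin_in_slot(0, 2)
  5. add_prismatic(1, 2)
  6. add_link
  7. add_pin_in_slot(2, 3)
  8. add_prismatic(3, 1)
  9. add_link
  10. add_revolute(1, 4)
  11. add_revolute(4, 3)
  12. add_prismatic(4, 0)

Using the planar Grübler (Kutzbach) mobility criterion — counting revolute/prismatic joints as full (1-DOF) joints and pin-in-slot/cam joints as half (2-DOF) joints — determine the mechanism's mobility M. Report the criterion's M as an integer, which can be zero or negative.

link 0 = ground. State L|J1|J2 = 1|0|0
+link1  2|0|0
P(0,1) f=1→J1  2|1|0
+link2  3|1|0
PS(0,2) f=2→J2  3|1|1
P(1,2) f=1→J1  3|2|1
+link3  4|2|1
PS(2,3) f=2→J2  4|2|2
P(3,1) f=1→J1  4|3|2
+link4  5|3|2
R(1,4) f=1→J1  5|4|2
R(4,3) f=1→J1  5|5|2
P(4,0) f=1→J1  5|6|2
M = 3(5−1)−2·6−2 = 12−12−2 = -2

M = -2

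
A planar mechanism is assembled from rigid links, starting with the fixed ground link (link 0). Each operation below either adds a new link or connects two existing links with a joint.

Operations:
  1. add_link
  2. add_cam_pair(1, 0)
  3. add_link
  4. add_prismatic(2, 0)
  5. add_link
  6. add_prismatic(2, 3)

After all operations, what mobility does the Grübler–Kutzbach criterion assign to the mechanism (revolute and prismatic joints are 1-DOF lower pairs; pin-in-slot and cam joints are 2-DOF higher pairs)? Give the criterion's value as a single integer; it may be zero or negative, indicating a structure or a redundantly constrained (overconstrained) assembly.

[1;0;0] (link 0 is ground)
L+ [2;0;0]
C(1,0)∈J2 [2;0;1]
L+ [3;0;1]
P(2,0)∈J1 [3;1;1]
L+ [4;1;1]
P(2,3)∈J1 [4;2;1]
mobility = 9 − 4 − 1 = 4

M = 4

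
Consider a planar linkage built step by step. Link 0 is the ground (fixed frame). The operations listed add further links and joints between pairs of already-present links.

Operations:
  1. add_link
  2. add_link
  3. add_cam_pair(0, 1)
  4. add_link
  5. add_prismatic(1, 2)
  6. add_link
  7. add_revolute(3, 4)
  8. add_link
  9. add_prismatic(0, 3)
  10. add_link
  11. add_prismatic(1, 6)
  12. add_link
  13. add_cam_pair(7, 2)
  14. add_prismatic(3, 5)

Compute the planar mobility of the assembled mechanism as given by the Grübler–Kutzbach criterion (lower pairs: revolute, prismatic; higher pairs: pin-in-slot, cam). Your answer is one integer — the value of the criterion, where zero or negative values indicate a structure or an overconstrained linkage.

M = 9

L=1 J1=0 J2=0
add link → L=2 J1=0 J2=0
add link → L=3 J1=0 J2=0
C@0,1 dof=2 J2 → L=3 J1=0 J2=1
add link → L=4 J1=0 J2=1
P@1,2 dof=1 J1 → L=4 J1=1 J2=1
add link → L=5 J1=1 J2=1
R@3,4 dof=1 J1 → L=5 J1=2 J2=1
add link → L=6 J1=2 J2=1
P@0,3 dof=1 J1 → L=6 J1=3 J2=1
add link → L=7 J1=3 J2=1
P@1,6 dof=1 J1 → L=7 J1=4 J2=1
add link → L=8 J1=4 J2=1
C@7,2 dof=2 J2 → L=8 J1=4 J2=2
P@3,5 dof=1 J1 → L=8 J1=5 J2=2
M=3(L−1)−2J1−J2=3·7−2·5−2=9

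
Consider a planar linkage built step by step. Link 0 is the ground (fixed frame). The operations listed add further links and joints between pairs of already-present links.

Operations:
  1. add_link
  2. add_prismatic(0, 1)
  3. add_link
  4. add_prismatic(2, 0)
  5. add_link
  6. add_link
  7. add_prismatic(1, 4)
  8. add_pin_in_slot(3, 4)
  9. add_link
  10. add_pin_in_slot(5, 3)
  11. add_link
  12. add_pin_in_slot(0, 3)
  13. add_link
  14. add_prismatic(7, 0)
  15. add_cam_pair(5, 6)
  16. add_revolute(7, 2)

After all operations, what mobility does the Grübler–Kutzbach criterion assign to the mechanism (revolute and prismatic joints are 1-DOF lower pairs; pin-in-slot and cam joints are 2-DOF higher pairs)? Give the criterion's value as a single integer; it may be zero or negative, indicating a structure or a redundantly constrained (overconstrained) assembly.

[1;0;0] (link 0 is ground)
L+ [2;0;0]
P(0,1)∈J1 [2;1;0]
L+ [3;1;0]
P(2,0)∈J1 [3;2;0]
L+ [4;2;0]
L+ [5;2;0]
P(1,4)∈J1 [5;3;0]
PS(3,4)∈J2 [5;3;1]
L+ [6;3;1]
PS(5,3)∈J2 [6;3;2]
L+ [7;3;2]
PS(0,3)∈J2 [7;3;3]
L+ [8;3;3]
P(7,0)∈J1 [8;4;3]
C(5,6)∈J2 [8;4;4]
R(7,2)∈J1 [8;5;4]
mobility = 21 − 10 − 4 = 7

M = 7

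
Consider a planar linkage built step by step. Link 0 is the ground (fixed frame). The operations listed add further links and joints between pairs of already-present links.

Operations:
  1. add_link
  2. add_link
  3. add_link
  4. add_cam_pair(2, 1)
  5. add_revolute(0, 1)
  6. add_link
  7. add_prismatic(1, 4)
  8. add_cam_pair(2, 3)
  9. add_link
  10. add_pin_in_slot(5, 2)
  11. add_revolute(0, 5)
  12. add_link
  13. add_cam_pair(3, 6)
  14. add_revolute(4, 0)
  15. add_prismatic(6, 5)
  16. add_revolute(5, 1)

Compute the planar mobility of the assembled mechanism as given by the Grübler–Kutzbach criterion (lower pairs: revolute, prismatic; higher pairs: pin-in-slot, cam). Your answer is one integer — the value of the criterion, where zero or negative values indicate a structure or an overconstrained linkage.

[1;0;0] (link 0 is ground)
L+ [2;0;0]
L+ [3;0;0]
L+ [4;0;0]
C(2,1)∈J2 [4;0;1]
R(0,1)∈J1 [4;1;1]
L+ [5;1;1]
P(1,4)∈J1 [5;2;1]
C(2,3)∈J2 [5;2;2]
L+ [6;2;2]
PS(5,2)∈J2 [6;2;3]
R(0,5)∈J1 [6;3;3]
L+ [7;3;3]
C(3,6)∈J2 [7;3;4]
R(4,0)∈J1 [7;4;4]
P(6,5)∈J1 [7;5;4]
R(5,1)∈J1 [7;6;4]
mobility = 18 − 12 − 4 = 2

M = 2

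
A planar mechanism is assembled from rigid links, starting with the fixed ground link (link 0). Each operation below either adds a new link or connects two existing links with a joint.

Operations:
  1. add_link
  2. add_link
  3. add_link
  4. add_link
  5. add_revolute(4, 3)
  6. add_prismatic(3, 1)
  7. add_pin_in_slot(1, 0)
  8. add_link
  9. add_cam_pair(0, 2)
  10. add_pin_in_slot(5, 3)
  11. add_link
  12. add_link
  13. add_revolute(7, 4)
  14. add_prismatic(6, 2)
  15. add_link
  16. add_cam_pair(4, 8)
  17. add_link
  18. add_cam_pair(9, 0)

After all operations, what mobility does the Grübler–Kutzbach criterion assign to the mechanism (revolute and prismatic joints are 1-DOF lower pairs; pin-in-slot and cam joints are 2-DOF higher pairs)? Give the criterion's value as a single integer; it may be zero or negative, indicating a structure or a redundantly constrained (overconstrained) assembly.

M = 14

ground; <1,0,0>
#1 <2,0,0>
#2 <3,0,0>
#3 <4,0,0>
#4 <5,0,0>
R:4↔3 J1 <5,1,0>
P:3↔1 J1 <5,2,0>
PS:1↔0 J2 <5,2,1>
#5 <6,2,1>
C:0↔2 J2 <6,2,2>
PS:5↔3 J2 <6,2,3>
#6 <7,2,3>
#7 <8,2,3>
R:7↔4 J1 <8,3,3>
P:6↔2 J1 <8,4,3>
#8 <9,4,3>
C:4↔8 J2 <9,4,4>
#9 <10,4,4>
C:9↔0 J2 <10,4,5>
3×9 − 2×4 − 1×5 = 14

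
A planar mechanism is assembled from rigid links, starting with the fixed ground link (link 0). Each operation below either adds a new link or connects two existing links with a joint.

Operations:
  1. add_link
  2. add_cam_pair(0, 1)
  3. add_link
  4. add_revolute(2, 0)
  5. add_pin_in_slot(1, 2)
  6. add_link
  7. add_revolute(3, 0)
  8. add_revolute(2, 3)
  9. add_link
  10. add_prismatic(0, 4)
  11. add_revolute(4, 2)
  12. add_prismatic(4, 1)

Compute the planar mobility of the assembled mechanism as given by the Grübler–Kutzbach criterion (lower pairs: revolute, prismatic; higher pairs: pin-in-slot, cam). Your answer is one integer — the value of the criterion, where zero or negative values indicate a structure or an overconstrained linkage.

link 0 = ground. State L|J1|J2 = 1|0|0
+link1  2|0|0
C(0,1) f=2→J2  2|0|1
+link2  3|0|1
R(2,0) f=1→J1  3|1|1
PS(1,2) f=2→J2  3|1|2
+link3  4|1|2
R(3,0) f=1→J1  4|2|2
R(2,3) f=1→J1  4|3|2
+link4  5|3|2
P(0,4) f=1→J1  5|4|2
R(4,2) f=1→J1  5|5|2
P(4,1) f=1→J1  5|6|2
M = 3(5−1)−2·6−2 = 12−12−2 = -2

M = -2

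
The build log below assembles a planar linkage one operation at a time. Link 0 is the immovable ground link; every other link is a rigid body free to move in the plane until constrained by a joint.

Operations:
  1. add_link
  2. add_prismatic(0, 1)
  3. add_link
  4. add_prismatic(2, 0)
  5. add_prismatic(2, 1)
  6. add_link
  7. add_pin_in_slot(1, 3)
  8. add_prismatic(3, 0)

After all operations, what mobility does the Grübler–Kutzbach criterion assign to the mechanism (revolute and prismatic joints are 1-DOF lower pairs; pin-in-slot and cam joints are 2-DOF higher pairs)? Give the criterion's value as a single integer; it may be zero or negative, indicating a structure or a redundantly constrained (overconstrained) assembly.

link 0 = ground. State L|J1|J2 = 1|0|0
+link1  2|0|0
P(0,1) f=1→J1  2|1|0
+link2  3|1|0
P(2,0) f=1→J1  3|2|0
P(2,1) f=1→J1  3|3|0
+link3  4|3|0
PS(1,3) f=2→J2  4|3|1
P(3,0) f=1→J1  4|4|1
M = 3(4−1)−2·4−1 = 9−8−1 = 0

M = 0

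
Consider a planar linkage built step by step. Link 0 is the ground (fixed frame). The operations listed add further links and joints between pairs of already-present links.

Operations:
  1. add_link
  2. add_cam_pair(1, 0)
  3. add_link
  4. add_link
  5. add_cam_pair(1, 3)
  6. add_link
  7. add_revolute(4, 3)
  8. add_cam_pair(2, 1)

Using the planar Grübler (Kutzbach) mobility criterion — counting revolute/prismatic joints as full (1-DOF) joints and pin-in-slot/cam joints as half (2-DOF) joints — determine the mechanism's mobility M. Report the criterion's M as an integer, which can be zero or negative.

(L,J1,J2)=(1,0,0); link0 fixed
link1: (2,0,0)
C 1-0 [J2]: (2,0,1)
link2: (3,0,1)
link3: (4,0,1)
C 1-3 [J2]: (4,0,2)
link4: (5,0,2)
R 4-3 [J1]: (5,1,2)
C 2-1 [J2]: (5,1,3)
Grübler: 3·4 − 2·1 − 3 = 7

M = 7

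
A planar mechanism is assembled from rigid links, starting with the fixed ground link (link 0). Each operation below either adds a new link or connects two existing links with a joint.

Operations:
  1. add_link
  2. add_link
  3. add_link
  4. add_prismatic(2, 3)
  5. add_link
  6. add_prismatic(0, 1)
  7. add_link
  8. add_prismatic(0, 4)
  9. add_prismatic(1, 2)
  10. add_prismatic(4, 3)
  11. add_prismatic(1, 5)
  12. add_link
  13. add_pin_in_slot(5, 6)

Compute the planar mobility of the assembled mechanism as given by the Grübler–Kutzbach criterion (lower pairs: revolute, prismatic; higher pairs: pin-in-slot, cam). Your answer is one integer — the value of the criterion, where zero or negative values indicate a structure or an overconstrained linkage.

M = 5

ground; <1,0,0>
#1 <2,0,0>
#2 <3,0,0>
#3 <4,0,0>
P:2↔3 J1 <4,1,0>
#4 <5,1,0>
P:0↔1 J1 <5,2,0>
#5 <6,2,0>
P:0↔4 J1 <6,3,0>
P:1↔2 J1 <6,4,0>
P:4↔3 J1 <6,5,0>
P:1↔5 J1 <6,6,0>
#6 <7,6,0>
PS:5↔6 J2 <7,6,1>
3×6 − 2×6 − 1×1 = 5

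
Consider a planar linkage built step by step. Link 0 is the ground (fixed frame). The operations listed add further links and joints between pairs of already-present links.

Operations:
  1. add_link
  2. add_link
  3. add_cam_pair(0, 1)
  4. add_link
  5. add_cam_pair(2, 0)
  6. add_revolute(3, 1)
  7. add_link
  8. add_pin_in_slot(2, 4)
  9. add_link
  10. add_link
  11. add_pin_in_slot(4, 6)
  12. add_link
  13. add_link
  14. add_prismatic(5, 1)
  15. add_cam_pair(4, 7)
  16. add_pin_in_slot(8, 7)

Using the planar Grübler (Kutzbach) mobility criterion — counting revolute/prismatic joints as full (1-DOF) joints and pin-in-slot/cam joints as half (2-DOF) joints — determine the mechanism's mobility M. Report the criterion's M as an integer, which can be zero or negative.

[1;0;0] (link 0 is ground)
L+ [2;0;0]
L+ [3;0;0]
C(0,1)∈J2 [3;0;1]
L+ [4;0;1]
C(2,0)∈J2 [4;0;2]
R(3,1)∈J1 [4;1;2]
L+ [5;1;2]
PS(2,4)∈J2 [5;1;3]
L+ [6;1;3]
L+ [7;1;3]
PS(4,6)∈J2 [7;1;4]
L+ [8;1;4]
L+ [9;1;4]
P(5,1)∈J1 [9;2;4]
C(4,7)∈J2 [9;2;5]
PS(8,7)∈J2 [9;2;6]
mobility = 24 − 4 − 6 = 14

M = 14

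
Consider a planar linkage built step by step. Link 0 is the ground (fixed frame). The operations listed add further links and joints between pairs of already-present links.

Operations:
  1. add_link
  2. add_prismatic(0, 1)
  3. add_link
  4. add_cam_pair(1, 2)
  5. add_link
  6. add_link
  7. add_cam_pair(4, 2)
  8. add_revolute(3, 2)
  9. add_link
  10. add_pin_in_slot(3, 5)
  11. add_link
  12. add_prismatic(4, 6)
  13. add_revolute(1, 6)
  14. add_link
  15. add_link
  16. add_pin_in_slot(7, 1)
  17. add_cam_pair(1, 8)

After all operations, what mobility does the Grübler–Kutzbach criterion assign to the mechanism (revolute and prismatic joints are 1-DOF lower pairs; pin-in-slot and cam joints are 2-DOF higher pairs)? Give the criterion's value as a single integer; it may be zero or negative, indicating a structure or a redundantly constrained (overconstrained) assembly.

link 0 = ground. State L|J1|J2 = 1|0|0
+link1  2|0|0
P(0,1) f=1→J1  2|1|0
+link2  3|1|0
C(1,2) f=2→J2  3|1|1
+link3  4|1|1
+link4  5|1|1
C(4,2) f=2→J2  5|1|2
R(3,2) f=1→J1  5|2|2
+link5  6|2|2
PS(3,5) f=2→J2  6|2|3
+link6  7|2|3
P(4,6) f=1→J1  7|3|3
R(1,6) f=1→J1  7|4|3
+link7  8|4|3
+link8  9|4|3
PS(7,1) f=2→J2  9|4|4
C(1,8) f=2→J2  9|4|5
M = 3(9−1)−2·4−5 = 24−8−5 = 11

M = 11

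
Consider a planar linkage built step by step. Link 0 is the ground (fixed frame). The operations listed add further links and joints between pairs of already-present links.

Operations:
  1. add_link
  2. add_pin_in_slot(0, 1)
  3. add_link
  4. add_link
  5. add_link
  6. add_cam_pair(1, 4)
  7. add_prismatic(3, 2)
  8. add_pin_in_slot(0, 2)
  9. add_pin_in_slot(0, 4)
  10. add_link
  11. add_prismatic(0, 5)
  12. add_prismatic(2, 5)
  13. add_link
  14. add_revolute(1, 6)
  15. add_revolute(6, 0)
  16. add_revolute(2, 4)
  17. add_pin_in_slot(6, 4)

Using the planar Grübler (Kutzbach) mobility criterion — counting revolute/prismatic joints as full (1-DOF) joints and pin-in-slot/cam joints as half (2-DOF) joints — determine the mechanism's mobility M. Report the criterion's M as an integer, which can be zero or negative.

M = 1

link 0 = ground. State L|J1|J2 = 1|0|0
+link1  2|0|0
PS(0,1) f=2→J2  2|0|1
+link2  3|0|1
+link3  4|0|1
+link4  5|0|1
C(1,4) f=2→J2  5|0|2
P(3,2) f=1→J1  5|1|2
PS(0,2) f=2→J2  5|1|3
PS(0,4) f=2→J2  5|1|4
+link5  6|1|4
P(0,5) f=1→J1  6|2|4
P(2,5) f=1→J1  6|3|4
+link6  7|3|4
R(1,6) f=1→J1  7|4|4
R(6,0) f=1→J1  7|5|4
R(2,4) f=1→J1  7|6|4
PS(6,4) f=2→J2  7|6|5
M = 3(7−1)−2·6−5 = 18−12−5 = 1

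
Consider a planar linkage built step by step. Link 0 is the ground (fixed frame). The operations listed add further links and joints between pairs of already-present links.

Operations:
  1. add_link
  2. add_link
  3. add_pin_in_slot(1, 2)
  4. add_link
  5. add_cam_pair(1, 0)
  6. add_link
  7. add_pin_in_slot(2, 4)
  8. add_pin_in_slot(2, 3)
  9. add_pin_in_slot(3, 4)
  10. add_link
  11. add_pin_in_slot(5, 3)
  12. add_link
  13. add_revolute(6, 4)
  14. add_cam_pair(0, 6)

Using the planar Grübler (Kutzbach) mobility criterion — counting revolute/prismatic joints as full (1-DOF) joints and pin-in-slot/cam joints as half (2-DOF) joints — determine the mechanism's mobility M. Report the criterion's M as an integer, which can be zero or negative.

M = 9

link 0 = ground. State L|J1|J2 = 1|0|0
+link1  2|0|0
+link2  3|0|0
PS(1,2) f=2→J2  3|0|1
+link3  4|0|1
C(1,0) f=2→J2  4|0|2
+link4  5|0|2
PS(2,4) f=2→J2  5|0|3
PS(2,3) f=2→J2  5|0|4
PS(3,4) f=2→J2  5|0|5
+link5  6|0|5
PS(5,3) f=2→J2  6|0|6
+link6  7|0|6
R(6,4) f=1→J1  7|1|6
C(0,6) f=2→J2  7|1|7
M = 3(7−1)−2·1−7 = 18−2−7 = 9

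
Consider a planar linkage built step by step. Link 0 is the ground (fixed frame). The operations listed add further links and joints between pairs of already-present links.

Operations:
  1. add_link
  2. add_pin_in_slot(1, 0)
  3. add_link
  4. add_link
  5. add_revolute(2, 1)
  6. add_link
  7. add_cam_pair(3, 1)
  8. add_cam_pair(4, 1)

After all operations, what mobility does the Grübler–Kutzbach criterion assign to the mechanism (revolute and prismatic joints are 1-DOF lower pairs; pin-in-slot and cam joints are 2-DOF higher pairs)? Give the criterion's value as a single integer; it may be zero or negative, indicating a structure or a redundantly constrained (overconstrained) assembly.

(L,J1,J2)=(1,0,0); link0 fixed
link1: (2,0,0)
PS 1-0 [J2]: (2,0,1)
link2: (3,0,1)
link3: (4,0,1)
R 2-1 [J1]: (4,1,1)
link4: (5,1,1)
C 3-1 [J2]: (5,1,2)
C 4-1 [J2]: (5,1,3)
Grübler: 3·4 − 2·1 − 3 = 7

M = 7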